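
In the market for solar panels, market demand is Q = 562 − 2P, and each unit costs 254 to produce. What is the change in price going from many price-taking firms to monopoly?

Inverting demand: P = 281 − 0.5Q.
Under competition P = MC = 254, so Q = (281 − 254)/0.5 = 54.
The monopolist equates marginal revenue to marginal cost: 281 − Q = 254, so Q = 27. From demand, P = 267.5.
Change in price: 267.5 − 254 = 13.5.

P rises by 13.5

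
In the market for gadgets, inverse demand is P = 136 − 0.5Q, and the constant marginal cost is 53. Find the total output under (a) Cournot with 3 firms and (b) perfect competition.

Cournot: Q = 124.5; Competition: Q = 166

With 3 symmetric Cournot firms, each firm's FOC gives 136 − 2q = 53, so q = 41.5, Q = 3·41.5 = 124.5, and P = 73.75.
Under competition P = MC = 53, so Q = (136 − 53)/0.5 = 166.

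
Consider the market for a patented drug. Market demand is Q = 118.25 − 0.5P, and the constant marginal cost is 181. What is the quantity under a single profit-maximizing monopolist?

Inverting demand: P = 236.5 − 2Q.
A monopolist chooses Q where MR = MC. MR = 236.5 − 4Q; setting this equal to 181 gives Q = 13.875 and P = 208.75.

Q = 13.875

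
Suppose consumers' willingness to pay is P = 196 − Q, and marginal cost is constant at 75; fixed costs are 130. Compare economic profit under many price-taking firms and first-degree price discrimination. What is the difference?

π rises by 7320.5

Competitive firms price at marginal cost: P = 75, giving Q = 121.
Profit = (75 − 75)·121 − 130 = −130.
With perfect price discrimination, output is the efficient level Q = 121 (where demand meets MC), but every buyer pays their willingness to pay: CS = 0 and PS = total surplus.
PS equals the full surplus area, 7320.5. Profit = 7320.5 − 130 = 7190.5.
Change in economic profit: 7190.5 − −130 = 7320.5.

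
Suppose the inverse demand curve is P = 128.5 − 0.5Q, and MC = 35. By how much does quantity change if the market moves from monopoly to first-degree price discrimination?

The monopolist equates marginal revenue to marginal cost: 128.5 − Q = 35, so Q = 93.5. From demand, P = 81.75.
With perfect price discrimination, output is the efficient level Q = 187 (where demand meets MC), but every buyer pays their willingness to pay: CS = 0 and PS = total surplus.
Change in quantity: 187 − 93.5 = 93.5.

Quantity rises by 93.5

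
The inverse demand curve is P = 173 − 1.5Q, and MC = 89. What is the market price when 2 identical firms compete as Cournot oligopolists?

P = 117

In a 2-firm Cournot equilibrium, symmetry and the first-order condition give q = (173 − 89)/(4.5) = 56/3. So Q = 112/3 and P = 117.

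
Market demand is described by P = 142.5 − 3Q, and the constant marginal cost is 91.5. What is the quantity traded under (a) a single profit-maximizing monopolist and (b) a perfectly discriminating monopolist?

Monopoly: Q = 8.5; Perfect PD: Q = 17

A monopolist chooses Q where MR = MC. MR = 142.5 − 6Q; setting this equal to 91.5 gives Q = 8.5 and P = 117.
Under first-degree price discrimination the firm charges each unit its demand price and produces up to where P = MC, i.e. Q = 17. Consumer surplus is zero; producer surplus equals total surplus.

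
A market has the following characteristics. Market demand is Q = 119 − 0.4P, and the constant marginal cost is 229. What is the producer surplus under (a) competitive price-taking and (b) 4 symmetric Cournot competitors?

Inverting demand: P = 297.5 − 2.5Q.
Competitive firms price at marginal cost: P = 229, giving Q = 27.4.
PS = (229 − 229)·27.4 = 0.
With 4 symmetric Cournot firms, each firm's FOC gives 297.5 − 12.5q = 229, so q = 5.48, Q = 4·5.48 = 21.92, and P = 242.7.
PS = (242.7 − 229)·21.92 = 300.304.

Competition: PS = 0; Cournot: PS = 300.304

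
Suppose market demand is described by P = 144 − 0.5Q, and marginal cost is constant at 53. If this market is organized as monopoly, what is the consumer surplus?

CS = 2070.25

Monopoly sets MR = MC: 144 − Q = 53 ⇒ Q = 91, P = 144 − 0.5·91 = 98.5.
CS = ½·(144 − 98.5)·91 = 2070.25.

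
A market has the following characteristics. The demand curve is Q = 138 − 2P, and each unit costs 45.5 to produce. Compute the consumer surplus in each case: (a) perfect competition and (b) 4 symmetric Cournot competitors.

Inverting demand: P = 69 − 0.5Q.
Under competition P = MC = 45.5, so Q = (69 − 45.5)/0.5 = 47.
CS = ½·(69 − 45.5)·47 = 552.25.
Cournot with 4 identical firms: the symmetric best-response condition is 69 − 2.5q = 45.5. Each firm produces q = 9.4, total output Q = 37.6, price P = 50.2.
CS = ½·(69 − 50.2)·37.6 = 353.44.

Competition: CS = 552.25; Cournot: CS = 353.44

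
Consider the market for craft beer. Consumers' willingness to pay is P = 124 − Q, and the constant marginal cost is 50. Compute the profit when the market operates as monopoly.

A monopolist chooses Q where MR = MC. MR = 124 − 2Q; setting this equal to 50 gives Q = 37 and P = 87.
Profit = (87 − 50)·37 = 1369.

Profit = 1369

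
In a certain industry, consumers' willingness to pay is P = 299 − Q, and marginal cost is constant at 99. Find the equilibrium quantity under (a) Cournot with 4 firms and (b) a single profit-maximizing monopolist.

Cournot: Q = 160; Monopoly: Q = 100

With 4 symmetric Cournot firms, each firm's FOC gives 299 − 5q = 99, so q = 40, Q = 4·40 = 160, and P = 139.
A monopolist chooses Q where MR = MC. MR = 299 − 2Q; setting this equal to 99 gives Q = 100 and P = 199.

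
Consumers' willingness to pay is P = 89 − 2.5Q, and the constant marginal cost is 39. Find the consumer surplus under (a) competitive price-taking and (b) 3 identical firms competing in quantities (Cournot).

Competition: CS = 500; Cournot: CS = 281.25

Competitive firms price at marginal cost: P = 39, giving Q = 20.
CS = ½·(89 − 39)·20 = 500.
With 3 symmetric Cournot firms, each firm's FOC gives 89 − 10q = 39, so q = 5, Q = 3·5 = 15, and P = 51.5.
CS = ½·(89 − 51.5)·15 = 281.25.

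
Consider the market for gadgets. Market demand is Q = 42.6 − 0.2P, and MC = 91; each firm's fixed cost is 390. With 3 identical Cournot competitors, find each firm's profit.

Inverting demand: P = 213 − 5Q.
With 3 symmetric Cournot firms, each firm's FOC gives 213 − 20q = 91, so q = 6.1, Q = 3·6.1 = 18.3, and P = 121.5.
Each firm's profit = (121.5 − 91)·6.1 − 390 = −203.95.

π_i = −203.95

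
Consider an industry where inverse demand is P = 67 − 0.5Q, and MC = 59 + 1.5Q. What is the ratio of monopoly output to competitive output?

Q_m/Q_c = 0.8

Monopoly sets MR = MC: 67 − Q = 59 + 1.5Q ⇒ Q = 3.2, P = 67 − 0.5·3.2 = 65.4.
Under competition P = MC: 67 − 0.5Q = 59 + 1.5Q ⇒ Q = 4, P = 65.
Ratio Q_m/Q_c = 3.2/4 = 0.8.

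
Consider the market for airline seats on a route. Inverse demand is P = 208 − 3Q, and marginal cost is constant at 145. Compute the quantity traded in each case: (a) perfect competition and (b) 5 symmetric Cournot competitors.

Perfect competition: P = MC = 145, so 208 − 3Q = 145 and Q = 21.
In a 5-firm Cournot equilibrium, symmetry and the first-order condition give q = (208 − 145)/(18) = 3.5. So Q = 17.5 and P = 155.5.

Competition: Q = 21; Cournot: Q = 17.5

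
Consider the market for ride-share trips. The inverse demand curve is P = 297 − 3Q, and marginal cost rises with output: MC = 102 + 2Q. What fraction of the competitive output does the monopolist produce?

Monopoly sets MR = MC: 297 − 6Q = 102 + 2Q ⇒ Q = 24.375, P = 297 − 3·24.375 = 223.875.
Competitive equilibrium sets price equal to marginal cost: 297 − 3Q = 102 + 2Q, so Q = 39 and P = 180.
Ratio Q_m/Q_c = 24.375/39 = 0.625.

Q_m/Q_c = 0.625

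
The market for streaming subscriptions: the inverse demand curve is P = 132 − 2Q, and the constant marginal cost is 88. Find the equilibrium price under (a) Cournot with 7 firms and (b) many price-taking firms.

Cournot: P = 93.5; Competition: P = 88

Cournot with 7 identical firms: the symmetric best-response condition is 132 − 16q = 88. Each firm produces q = 2.75, total output Q = 19.25, price P = 93.5.
Under competition P = MC = 88, so Q = (132 − 88)/2 = 22.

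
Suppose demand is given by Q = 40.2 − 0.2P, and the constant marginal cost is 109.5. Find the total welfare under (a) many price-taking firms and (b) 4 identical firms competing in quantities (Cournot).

Competition: TS = 837.225; Cournot: TS = 803.736

Inverting demand: P = 201 − 5Q.
Under competition P = MC = 109.5, so Q = (201 − 109.5)/5 = 18.3.
CS = ½·(201 − 109.5)·18.3 = 837.225; PS = (109.5 − 109.5)·18.3 = 0; TS = 837.225.
Cournot with 4 identical firms: the symmetric best-response condition is 201 − 25q = 109.5. Each firm produces q = 3.66, total output Q = 14.64, price P = 127.8.
CS = ½·(201 − 127.8)·14.64 = 535.824; PS = (127.8 − 109.5)·14.64 = 267.912; TS = 803.736.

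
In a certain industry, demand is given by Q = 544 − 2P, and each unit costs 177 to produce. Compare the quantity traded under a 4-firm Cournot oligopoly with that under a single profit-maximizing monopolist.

Cournot: Q = 152; Monopoly: Q = 95

Inverting demand: P = 272 − 0.5Q.
In a 4-firm Cournot equilibrium, symmetry and the first-order condition give q = (272 − 177)/(2.5) = 38. So Q = 152 and P = 196.
A monopolist chooses Q where MR = MC. MR = 272 − Q; setting this equal to 177 gives Q = 95 and P = 224.5.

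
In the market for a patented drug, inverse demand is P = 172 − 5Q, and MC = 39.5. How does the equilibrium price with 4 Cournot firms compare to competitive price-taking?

Cournot with 4 identical firms: the symmetric best-response condition is 172 − 25q = 39.5. Each firm produces q = 5.3, total output Q = 21.2, price P = 66.
Competitive firms price at marginal cost: P = 39.5, giving Q = 26.5.

Cournot: P = 66; Competition: P = 39.5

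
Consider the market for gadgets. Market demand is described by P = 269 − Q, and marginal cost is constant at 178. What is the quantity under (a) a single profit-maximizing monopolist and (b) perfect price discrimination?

The monopolist equates marginal revenue to marginal cost: 269 − 2Q = 178, so Q = 45.5. From demand, P = 223.5.
Under first-degree price discrimination the firm charges each unit its demand price and produces up to where P = MC, i.e. Q = 91. Consumer surplus is zero; producer surplus equals total surplus.

Monopoly: Q = 45.5; Perfect PD: Q = 91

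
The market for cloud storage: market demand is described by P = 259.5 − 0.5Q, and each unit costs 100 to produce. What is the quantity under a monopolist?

Q = 159.5

The monopolist equates marginal revenue to marginal cost: 259.5 − Q = 100, so Q = 159.5. From demand, P = 179.75.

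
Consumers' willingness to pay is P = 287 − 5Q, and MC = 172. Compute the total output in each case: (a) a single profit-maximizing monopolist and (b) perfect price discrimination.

A monopolist chooses Q where MR = MC. MR = 287 − 10Q; setting this equal to 172 gives Q = 11.5 and P = 229.5.
With perfect price discrimination, output is the efficient level Q = 23 (where demand meets MC), but every buyer pays their willingness to pay: CS = 0 and PS = total surplus.

Monopoly: Q = 11.5; Perfect PD: Q = 23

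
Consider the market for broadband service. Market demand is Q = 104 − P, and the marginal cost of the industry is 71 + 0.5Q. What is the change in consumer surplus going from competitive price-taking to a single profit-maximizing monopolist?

Inverting demand: P = 104 − Q.
Under competition P = MC: 104 − Q = 71 + 0.5Q ⇒ Q = 22, P = 82.
CS = ½·(104 − 82)·22 = 242.
The monopolist equates marginal revenue to marginal cost: 104 − 2Q = 71 + 0.5Q, so Q = 13.2. From demand, P = 90.8.
CS = ½·(104 − 90.8)·13.2 = 87.12.
Change in consumer surplus: 87.12 − 242 = −154.88.

Consumer surplus falls by 154.88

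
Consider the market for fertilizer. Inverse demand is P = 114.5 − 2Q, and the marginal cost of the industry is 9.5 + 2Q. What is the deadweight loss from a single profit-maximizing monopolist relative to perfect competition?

DWL = 153.125

Under competition P = MC: 114.5 − 2Q = 9.5 + 2Q ⇒ Q = 26.25, P = 62.
Monopoly sets MR = MC: 114.5 − 4Q = 9.5 + 2Q ⇒ Q = 17.5, P = 114.5 − 2·17.5 = 79.5.
CS = ½·(114.5 − 62)·26.25 = 11025/16; PS = (62·26.25 − 9.5·26.25 − ½·2·26.25²) = 11025/16; TS = 1378.125.
CS = ½·(114.5 − 79.5)·17.5 = 306.25; PS = (79.5·17.5 − 9.5·17.5 − ½·2·17.5²) = 918.75; TS = 1225.
DWL = 1378.125 − 1225 = 153.125.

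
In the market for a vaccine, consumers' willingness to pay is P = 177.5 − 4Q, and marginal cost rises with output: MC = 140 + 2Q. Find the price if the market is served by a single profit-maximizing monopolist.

The monopolist equates marginal revenue to marginal cost: 177.5 − 8Q = 140 + 2Q, so Q = 3.75. From demand, P = 162.5.

P = 162.5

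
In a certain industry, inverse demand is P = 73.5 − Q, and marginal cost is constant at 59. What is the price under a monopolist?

P = 66.25

A monopolist chooses Q where MR = MC. MR = 73.5 − 2Q; setting this equal to 59 gives Q = 7.25 and P = 66.25.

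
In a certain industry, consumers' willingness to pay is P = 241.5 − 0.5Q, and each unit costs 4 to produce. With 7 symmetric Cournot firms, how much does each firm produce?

With 7 symmetric Cournot firms, each firm's FOC gives 241.5 − 4q = 4, so q = 59.375, Q = 7·59.375 = 415.625, and P = 539/16.

q_i = 59.375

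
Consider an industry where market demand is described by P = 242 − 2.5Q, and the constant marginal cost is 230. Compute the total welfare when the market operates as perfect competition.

TS = 28.8

Under competition P = MC = 230, so Q = (242 − 230)/2.5 = 4.8.
CS = ½·(242 − 230)·4.8 = 28.8; PS = (230 − 230)·4.8 = 0; TS = 28.8.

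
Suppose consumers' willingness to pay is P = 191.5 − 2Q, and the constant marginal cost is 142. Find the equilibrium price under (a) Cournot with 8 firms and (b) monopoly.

Cournot: P = 147.5; Monopoly: P = 166.75

With 8 symmetric Cournot firms, each firm's FOC gives 191.5 − 18q = 142, so q = 2.75, Q = 8·2.75 = 22, and P = 147.5.
Monopoly sets MR = MC: 191.5 − 4Q = 142 ⇒ Q = 12.375, P = 191.5 − 2·12.375 = 166.75.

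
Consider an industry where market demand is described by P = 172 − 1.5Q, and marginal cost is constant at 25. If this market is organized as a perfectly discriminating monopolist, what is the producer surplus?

A perfectly discriminating monopolist sells every unit with P(Q) ≥ MC(Q), so output equals the competitive quantity Q = 98. Each buyer pays their reservation price, so CS = 0 and the firm captures all surplus.
PS = ½·(172 − 25)·98 = 7203.

PS = 7203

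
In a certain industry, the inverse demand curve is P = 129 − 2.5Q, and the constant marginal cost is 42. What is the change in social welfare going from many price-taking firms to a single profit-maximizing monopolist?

Social welfare falls by 378.45

Perfect competition: P = MC = 42, so 129 − 2.5Q = 42 and Q = 34.8.
CS = ½·(129 − 42)·34.8 = 1513.8; PS = (42 − 42)·34.8 = 0; TS = 1513.8.
A monopolist chooses Q where MR = MC. MR = 129 − 5Q; setting this equal to 42 gives Q = 17.4 and P = 85.5.
CS = ½·(129 − 85.5)·17.4 = 378.45; PS = (85.5 − 42)·17.4 = 756.9; TS = 1135.35.
Change in social welfare: 1135.35 − 1513.8 = −378.45.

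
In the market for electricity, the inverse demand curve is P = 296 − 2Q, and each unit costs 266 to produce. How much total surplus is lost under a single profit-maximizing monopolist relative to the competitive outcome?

DWL = 56.25

Competitive firms price at marginal cost: P = 266, giving Q = 15.
A monopolist chooses Q where MR = MC. MR = 296 − 4Q; setting this equal to 266 gives Q = 7.5 and P = 281.
DWL is the triangle between Q = 7.5 and Q = 15: ½·(15 − 7.5)·(281 − 266) = 56.25.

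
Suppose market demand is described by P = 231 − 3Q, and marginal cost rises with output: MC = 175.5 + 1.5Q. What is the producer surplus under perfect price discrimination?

With perfect price discrimination, output is the efficient level Q = 37/3 (where demand meets MC), but every buyer pays their willingness to pay: CS = 0 and PS = total surplus.
PS = ½·(231 − 175.5)·37/3 = 342.25.

PS = 342.25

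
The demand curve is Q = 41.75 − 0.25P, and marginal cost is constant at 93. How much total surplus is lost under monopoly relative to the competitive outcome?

Inverting demand: P = 167 − 4Q.
Perfect competition: P = MC = 93, so 167 − 4Q = 93 and Q = 18.5.
The monopolist equates marginal revenue to marginal cost: 167 − 8Q = 93, so Q = 9.25. From demand, P = 130.
DWL is the triangle between Q = 9.25 and Q = 18.5: ½·(18.5 − 9.25)·(130 − 93) = 171.125.

DWL = 171.125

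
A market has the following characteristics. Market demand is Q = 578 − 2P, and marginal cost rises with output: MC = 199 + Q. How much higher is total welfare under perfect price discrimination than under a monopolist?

Inverting demand: P = 289 − 0.5Q.
Monopoly sets MR = MC: 289 − Q = 199 + Q ⇒ Q = 45, P = 289 − 0.5·45 = 266.5.
CS = ½·(289 − 266.5)·45 = 506.25; PS = (266.5·45 − 199·45 − ½·1·45²) = 2025; TS = 2531.25.
With perfect price discrimination, output is the efficient level Q = 60 (where demand meets MC), but every buyer pays their willingness to pay: CS = 0 and PS = total surplus.
TS = 2700 (equal to competitive TS).
Change in total welfare: 2700 − 2531.25 = 168.75.

Total welfare rises by 168.75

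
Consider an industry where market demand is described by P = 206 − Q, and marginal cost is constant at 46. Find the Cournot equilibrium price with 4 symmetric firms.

P = 78

In a 4-firm Cournot equilibrium, symmetry and the first-order condition give q = (206 − 46)/(5) = 32. So Q = 128 and P = 78.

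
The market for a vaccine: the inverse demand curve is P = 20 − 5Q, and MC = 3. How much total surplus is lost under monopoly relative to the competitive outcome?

Under competition P = MC = 3, so Q = (20 − 3)/5 = 3.4.
The monopolist equates marginal revenue to marginal cost: 20 − 10Q = 3, so Q = 1.7. From demand, P = 11.5.
DWL is the triangle between Q = 1.7 and Q = 3.4: ½·(3.4 − 1.7)·(11.5 − 3) = 7.225.

DWL = 7.225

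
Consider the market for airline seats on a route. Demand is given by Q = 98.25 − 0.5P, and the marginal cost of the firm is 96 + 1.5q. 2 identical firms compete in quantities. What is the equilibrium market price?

Inverting demand: P = 196.5 − 2Q.
With 2 symmetric Cournot firms, each firm's FOC gives 196.5 − 6q = 96 + 1.5q, so q = 13.4, Q = 2·13.4 = 26.8, and P = 142.9.

P = 142.9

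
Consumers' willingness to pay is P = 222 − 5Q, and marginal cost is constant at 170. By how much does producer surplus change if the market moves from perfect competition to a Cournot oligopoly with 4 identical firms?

Competitive firms price at marginal cost: P = 170, giving Q = 10.4.
PS = (170 − 170)·10.4 = 0.
In a 4-firm Cournot equilibrium, symmetry and the first-order condition give q = (222 − 170)/(25) = 2.08. So Q = 8.32 and P = 180.4.
PS = (180.4 − 170)·8.32 = 86.528.
Change in producer surplus: 86.528 − 0 = 86.528.

PS rises by 86.528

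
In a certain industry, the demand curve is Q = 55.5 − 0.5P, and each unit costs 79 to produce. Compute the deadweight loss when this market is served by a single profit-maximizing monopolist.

DWL = 64

Inverting demand: P = 111 − 2Q.
Under competition P = MC = 79, so Q = (111 − 79)/2 = 16.
A monopolist chooses Q where MR = MC. MR = 111 − 4Q; setting this equal to 79 gives Q = 8 and P = 95.
DWL is the triangle between Q = 8 and Q = 16: ½·(16 − 8)·(95 − 79) = 64.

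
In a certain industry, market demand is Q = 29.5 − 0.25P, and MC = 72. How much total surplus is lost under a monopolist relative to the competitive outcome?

Inverting demand: P = 118 − 4Q.
Under competition P = MC = 72, so Q = (118 − 72)/4 = 11.5.
A monopolist chooses Q where MR = MC. MR = 118 − 8Q; setting this equal to 72 gives Q = 5.75 and P = 95.
DWL is the triangle between Q = 5.75 and Q = 11.5: ½·(11.5 − 5.75)·(95 − 72) = 66.125.

DWL = 66.125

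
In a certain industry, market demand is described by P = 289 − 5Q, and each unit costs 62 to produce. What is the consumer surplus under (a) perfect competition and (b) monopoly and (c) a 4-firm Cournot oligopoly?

Competition: CS = 5152.9; Monopoly: CS = 1288.225; Cournot: CS = 3297.856

Competitive firms price at marginal cost: P = 62, giving Q = 45.4.
CS = ½·(289 − 62)·45.4 = 5152.9.
A monopolist chooses Q where MR = MC. MR = 289 − 10Q; setting this equal to 62 gives Q = 22.7 and P = 175.5.
CS = ½·(289 − 175.5)·22.7 = 1288.225.
In a 4-firm Cournot equilibrium, symmetry and the first-order condition give q = (289 − 62)/(25) = 9.08. So Q = 36.32 and P = 107.4.
CS = ½·(289 − 107.4)·36.32 = 3297.856.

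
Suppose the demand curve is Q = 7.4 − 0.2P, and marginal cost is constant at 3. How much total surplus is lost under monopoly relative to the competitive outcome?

DWL = 28.9

Inverting demand: P = 37 − 5Q.
Competitive firms price at marginal cost: P = 3, giving Q = 6.8.
A monopolist chooses Q where MR = MC. MR = 37 − 10Q; setting this equal to 3 gives Q = 3.4 and P = 20.
DWL is the triangle between Q = 3.4 and Q = 6.8: ½·(6.8 − 3.4)·(20 − 3) = 28.9.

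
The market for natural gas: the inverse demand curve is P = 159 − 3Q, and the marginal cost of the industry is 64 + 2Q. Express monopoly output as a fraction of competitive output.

A monopolist chooses Q where MR = MC. MR = 159 − 6Q; setting this equal to 64 + 2Q gives Q = 11.875 and P = 123.375.
Competitive equilibrium sets price equal to marginal cost: 159 − 3Q = 64 + 2Q, so Q = 19 and P = 102.
Ratio Q_m/Q_c = 11.875/19 = 0.625.

Q_m/Q_c = 0.625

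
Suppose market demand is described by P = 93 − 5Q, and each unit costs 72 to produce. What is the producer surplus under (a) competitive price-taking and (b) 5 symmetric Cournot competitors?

Competition: PS = 0; Cournot: PS = 12.25

Competitive firms price at marginal cost: P = 72, giving Q = 4.2.
PS = (72 − 72)·4.2 = 0.
With 5 symmetric Cournot firms, each firm's FOC gives 93 − 30q = 72, so q = 0.7, Q = 5·0.7 = 3.5, and P = 75.5.
PS = (75.5 − 72)·3.5 = 12.25.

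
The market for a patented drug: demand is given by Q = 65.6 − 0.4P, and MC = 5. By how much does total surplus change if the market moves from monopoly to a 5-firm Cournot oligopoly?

TS rises by 1123.6

Inverting demand: P = 164 − 2.5Q.
The monopolist equates marginal revenue to marginal cost: 164 − 5Q = 5, so Q = 31.8. From demand, P = 84.5.
CS = ½·(164 − 84.5)·31.8 = 1264.05; PS = (84.5 − 5)·31.8 = 2528.1; TS = 3792.15.
With 5 symmetric Cournot firms, each firm's FOC gives 164 − 15q = 5, so q = 10.6, Q = 5·10.6 = 53, and P = 31.5.
CS = ½·(164 − 31.5)·53 = 3511.25; PS = (31.5 − 5)·53 = 1404.5; TS = 4915.75.
Change in total surplus: 4915.75 − 3792.15 = 1123.6.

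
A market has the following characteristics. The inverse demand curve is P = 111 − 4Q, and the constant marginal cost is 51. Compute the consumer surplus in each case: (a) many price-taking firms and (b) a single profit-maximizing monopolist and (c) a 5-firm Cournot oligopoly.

Competitive firms price at marginal cost: P = 51, giving Q = 15.
CS = ½·(111 − 51)·15 = 450.
The monopolist equates marginal revenue to marginal cost: 111 − 8Q = 51, so Q = 7.5. From demand, P = 81.
CS = ½·(111 − 81)·7.5 = 112.5.
Cournot with 5 identical firms: the symmetric best-response condition is 111 − 24q = 51. Each firm produces q = 2.5, total output Q = 12.5, price P = 61.
CS = ½·(111 − 61)·12.5 = 312.5.

Competition: CS = 450; Monopoly: CS = 112.5; Cournot: CS = 312.5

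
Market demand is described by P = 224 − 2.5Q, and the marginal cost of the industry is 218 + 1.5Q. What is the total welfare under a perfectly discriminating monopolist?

With perfect price discrimination, output is the efficient level Q = 1.5 (where demand meets MC), but every buyer pays their willingness to pay: CS = 0 and PS = total surplus.
TS = 4.5 (equal to competitive TS).

TS = 4.5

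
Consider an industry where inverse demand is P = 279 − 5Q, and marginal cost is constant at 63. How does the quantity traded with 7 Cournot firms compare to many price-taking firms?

Cournot: Q = 37.8; Competition: Q = 43.2

With 7 symmetric Cournot firms, each firm's FOC gives 279 − 40q = 63, so q = 5.4, Q = 7·5.4 = 37.8, and P = 90.
Under competition P = MC = 63, so Q = (279 − 63)/5 = 43.2.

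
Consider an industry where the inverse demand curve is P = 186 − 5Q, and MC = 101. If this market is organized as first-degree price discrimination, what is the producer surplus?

A perfectly discriminating monopolist sells every unit with P(Q) ≥ MC(Q), so output equals the competitive quantity Q = 17. Each buyer pays their reservation price, so CS = 0 and the firm captures all surplus.
PS = ½·(186 − 101)·17 = 722.5.

PS = 722.5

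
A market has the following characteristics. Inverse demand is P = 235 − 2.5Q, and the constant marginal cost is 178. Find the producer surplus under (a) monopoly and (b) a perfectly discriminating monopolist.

Monopoly: PS = 324.9; Perfect PD: PS = 649.8

Monopoly sets MR = MC: 235 − 5Q = 178 ⇒ Q = 11.4, P = 235 − 2.5·11.4 = 206.5.
PS = (206.5 − 178)·11.4 = 324.9.
A perfectly discriminating monopolist sells every unit with P(Q) ≥ MC(Q), so output equals the competitive quantity Q = 22.8. Each buyer pays their reservation price, so CS = 0 and the firm captures all surplus.
PS = ½·(235 − 178)·22.8 = 649.8.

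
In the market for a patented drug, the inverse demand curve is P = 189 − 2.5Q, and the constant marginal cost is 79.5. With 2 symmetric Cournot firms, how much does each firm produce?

q_i = 14.6

Cournot with 2 identical firms: the symmetric best-response condition is 189 − 7.5q = 79.5. Each firm produces q = 14.6, total output Q = 29.2, price P = 116.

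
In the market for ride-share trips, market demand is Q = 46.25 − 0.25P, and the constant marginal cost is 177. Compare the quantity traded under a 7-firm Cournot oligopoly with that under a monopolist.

Cournot: Q = 1.75; Monopoly: Q = 1

Inverting demand: P = 185 − 4Q.
In a 7-firm Cournot equilibrium, symmetry and the first-order condition give q = (185 − 177)/(32) = 0.25. So Q = 1.75 and P = 178.
The monopolist equates marginal revenue to marginal cost: 185 − 8Q = 177, so Q = 1. From demand, P = 181.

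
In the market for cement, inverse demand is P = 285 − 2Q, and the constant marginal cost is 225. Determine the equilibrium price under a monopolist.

A monopolist chooses Q where MR = MC. MR = 285 − 4Q; setting this equal to 225 gives Q = 15 and P = 255.

P = 255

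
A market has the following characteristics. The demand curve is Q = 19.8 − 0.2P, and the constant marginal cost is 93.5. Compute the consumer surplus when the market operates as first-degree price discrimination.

CS = 0

Inverting demand: P = 99 − 5Q.
Under first-degree price discrimination the firm charges each unit its demand price and produces up to where P = MC, i.e. Q = 1.1. Consumer surplus is zero; producer surplus equals total surplus.
CS = 0.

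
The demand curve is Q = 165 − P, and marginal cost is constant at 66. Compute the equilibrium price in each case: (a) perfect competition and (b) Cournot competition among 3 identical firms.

Inverting demand: P = 165 − Q.
Competitive firms price at marginal cost: P = 66, giving Q = 99.
In a 3-firm Cournot equilibrium, symmetry and the first-order condition give q = (165 − 66)/(4) = 24.75. So Q = 74.25 and P = 90.75.

Competition: P = 66; Cournot: P = 90.75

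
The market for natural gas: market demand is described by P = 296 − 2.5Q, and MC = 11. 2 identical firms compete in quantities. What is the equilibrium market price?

Cournot with 2 identical firms: the symmetric best-response condition is 296 − 7.5q = 11. Each firm produces q = 38, total output Q = 76, price P = 106.

P = 106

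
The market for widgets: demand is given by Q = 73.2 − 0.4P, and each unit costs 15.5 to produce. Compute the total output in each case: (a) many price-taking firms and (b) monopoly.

Competition: Q = 67; Monopoly: Q = 33.5

Inverting demand: P = 183 − 2.5Q.
Under competition P = MC = 15.5, so Q = (183 − 15.5)/2.5 = 67.
The monopolist equates marginal revenue to marginal cost: 183 − 5Q = 15.5, so Q = 33.5. From demand, P = 99.25.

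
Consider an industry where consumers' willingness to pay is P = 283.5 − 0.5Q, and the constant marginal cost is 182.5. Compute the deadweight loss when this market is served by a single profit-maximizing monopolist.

Competitive firms price at marginal cost: P = 182.5, giving Q = 202.
The monopolist equates marginal revenue to marginal cost: 283.5 − Q = 182.5, so Q = 101. From demand, P = 233.
DWL is the triangle between Q = 101 and Q = 202: ½·(202 − 101)·(233 − 182.5) = 2550.25.

DWL = 2550.25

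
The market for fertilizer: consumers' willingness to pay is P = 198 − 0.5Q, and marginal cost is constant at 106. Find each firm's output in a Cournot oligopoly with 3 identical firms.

q_i = 46

With 3 symmetric Cournot firms, each firm's FOC gives 198 − 2q = 106, so q = 46, Q = 3·46 = 138, and P = 129.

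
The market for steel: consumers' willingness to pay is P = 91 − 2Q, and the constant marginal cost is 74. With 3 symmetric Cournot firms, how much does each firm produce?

q_i = 2.125

With 3 symmetric Cournot firms, each firm's FOC gives 91 − 8q = 74, so q = 2.125, Q = 3·2.125 = 6.375, and P = 78.25.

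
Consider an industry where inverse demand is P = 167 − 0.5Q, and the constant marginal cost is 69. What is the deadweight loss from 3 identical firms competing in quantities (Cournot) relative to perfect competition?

DWL = 600.25

Competitive firms price at marginal cost: P = 69, giving Q = 196.
In a 3-firm Cournot equilibrium, symmetry and the first-order condition give q = (167 − 69)/(2) = 49. So Q = 147 and P = 93.5.
DWL is the triangle between Q = 147 and Q = 196: ½·(196 − 147)·(93.5 − 69) = 600.25.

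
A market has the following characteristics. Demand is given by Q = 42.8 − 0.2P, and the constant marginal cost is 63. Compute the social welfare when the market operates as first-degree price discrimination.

Inverting demand: P = 214 − 5Q.
A perfectly discriminating monopolist sells every unit with P(Q) ≥ MC(Q), so output equals the competitive quantity Q = 30.2. Each buyer pays their reservation price, so CS = 0 and the firm captures all surplus.
TS = 2280.1 (equal to competitive TS).

TS = 2280.1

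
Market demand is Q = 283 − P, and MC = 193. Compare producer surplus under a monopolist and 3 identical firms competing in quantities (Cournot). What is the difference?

Producer surplus falls by 506.25

Inverting demand: P = 283 − Q.
A monopolist chooses Q where MR = MC. MR = 283 − 2Q; setting this equal to 193 gives Q = 45 and P = 238.
PS = (238 − 193)·45 = 2025.
With 3 symmetric Cournot firms, each firm's FOC gives 283 − 4q = 193, so q = 22.5, Q = 3·22.5 = 67.5, and P = 215.5.
PS = (215.5 − 193)·67.5 = 1518.75.
Change in producer surplus: 1518.75 − 2025 = −506.25.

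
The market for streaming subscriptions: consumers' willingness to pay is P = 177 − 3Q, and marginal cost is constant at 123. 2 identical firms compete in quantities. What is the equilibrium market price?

P = 141

In a 2-firm Cournot equilibrium, symmetry and the first-order condition give q = (177 − 123)/(9) = 6. So Q = 12 and P = 141.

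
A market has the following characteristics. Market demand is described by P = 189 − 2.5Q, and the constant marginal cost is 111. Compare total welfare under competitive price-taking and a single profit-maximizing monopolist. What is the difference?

Total welfare falls by 304.2

Perfect competition: P = MC = 111, so 189 − 2.5Q = 111 and Q = 31.2.
CS = ½·(189 − 111)·31.2 = 1216.8; PS = (111 − 111)·31.2 = 0; TS = 1216.8.
A monopolist chooses Q where MR = MC. MR = 189 − 5Q; setting this equal to 111 gives Q = 15.6 and P = 150.
CS = ½·(189 − 150)·15.6 = 304.2; PS = (150 − 111)·15.6 = 608.4; TS = 912.6.
Change in total welfare: 912.6 − 1216.8 = −304.2.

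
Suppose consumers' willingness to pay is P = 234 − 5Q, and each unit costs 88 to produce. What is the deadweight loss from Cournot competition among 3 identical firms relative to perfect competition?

Under competition P = MC = 88, so Q = (234 − 88)/5 = 29.2.
Cournot with 3 identical firms: the symmetric best-response condition is 234 − 20q = 88. Each firm produces q = 7.3, total output Q = 21.9, price P = 124.5.
DWL is the triangle between Q = 21.9 and Q = 29.2: ½·(29.2 − 21.9)·(124.5 − 88) = 133.225.

DWL = 133.225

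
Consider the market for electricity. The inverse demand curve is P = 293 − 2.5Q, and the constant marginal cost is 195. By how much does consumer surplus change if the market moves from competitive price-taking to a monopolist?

Consumer surplus falls by 1440.6

Competitive firms price at marginal cost: P = 195, giving Q = 39.2.
CS = ½·(293 − 195)·39.2 = 1920.8.
A monopolist chooses Q where MR = MC. MR = 293 − 5Q; setting this equal to 195 gives Q = 19.6 and P = 244.
CS = ½·(293 − 244)·19.6 = 480.2.
Change in consumer surplus: 480.2 − 1920.8 = −1440.6.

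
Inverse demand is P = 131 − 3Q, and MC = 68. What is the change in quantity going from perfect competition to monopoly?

Under competition P = MC = 68, so Q = (131 − 68)/3 = 21.
Monopoly sets MR = MC: 131 − 6Q = 68 ⇒ Q = 10.5, P = 131 − 3·10.5 = 99.5.
Change in quantity: 10.5 − 21 = −10.5.

Q falls by 10.5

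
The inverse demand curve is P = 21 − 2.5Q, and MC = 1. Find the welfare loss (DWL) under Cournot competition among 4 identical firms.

Competitive firms price at marginal cost: P = 1, giving Q = 8.
Cournot with 4 identical firms: the symmetric best-response condition is 21 − 12.5q = 1. Each firm produces q = 1.6, total output Q = 6.4, price P = 5.
DWL is the triangle between Q = 6.4 and Q = 8: ½·(8 − 6.4)·(5 − 1) = 3.2.

DWL = 3.2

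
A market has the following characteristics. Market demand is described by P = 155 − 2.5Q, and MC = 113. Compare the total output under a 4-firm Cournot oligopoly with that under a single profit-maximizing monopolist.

Cournot: Q = 13.44; Monopoly: Q = 8.4

Cournot with 4 identical firms: the symmetric best-response condition is 155 − 12.5q = 113. Each firm produces q = 3.36, total output Q = 13.44, price P = 121.4.
The monopolist equates marginal revenue to marginal cost: 155 − 5Q = 113, so Q = 8.4. From demand, P = 134.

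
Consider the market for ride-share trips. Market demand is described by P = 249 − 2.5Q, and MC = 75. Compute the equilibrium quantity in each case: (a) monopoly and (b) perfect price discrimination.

The monopolist equates marginal revenue to marginal cost: 249 − 5Q = 75, so Q = 34.8. From demand, P = 162.
A perfectly discriminating monopolist sells every unit with P(Q) ≥ MC(Q), so output equals the competitive quantity Q = 69.6. Each buyer pays their reservation price, so CS = 0 and the firm captures all surplus.

Monopoly: Q = 34.8; Perfect PD: Q = 69.6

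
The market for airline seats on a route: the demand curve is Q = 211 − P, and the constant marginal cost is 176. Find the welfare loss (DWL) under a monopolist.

Inverting demand: P = 211 − Q.
Under competition P = MC = 176, so Q = (211 − 176)/1 = 35.
Monopoly sets MR = MC: 211 − 2Q = 176 ⇒ Q = 17.5, P = 211 − 17.5 = 193.5.
DWL is the triangle between Q = 17.5 and Q = 35: ½·(35 − 17.5)·(193.5 − 176) = 153.125.

DWL = 153.125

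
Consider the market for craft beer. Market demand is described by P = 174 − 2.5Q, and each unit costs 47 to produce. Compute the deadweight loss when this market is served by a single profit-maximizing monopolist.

Under competition P = MC = 47, so Q = (174 − 47)/2.5 = 50.8.
The monopolist equates marginal revenue to marginal cost: 174 − 5Q = 47, so Q = 25.4. From demand, P = 110.5.
DWL is the triangle between Q = 25.4 and Q = 50.8: ½·(50.8 − 25.4)·(110.5 − 47) = 806.45.

DWL = 806.45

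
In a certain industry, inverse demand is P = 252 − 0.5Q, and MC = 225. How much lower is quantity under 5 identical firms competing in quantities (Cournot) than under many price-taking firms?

Perfect competition: P = MC = 225, so 252 − 0.5Q = 225 and Q = 54.
In a 5-firm Cournot equilibrium, symmetry and the first-order condition give q = (252 − 225)/(3) = 9. So Q = 45 and P = 229.5.
Change in quantity: 45 − 54 = −9.

Quantity falls by 9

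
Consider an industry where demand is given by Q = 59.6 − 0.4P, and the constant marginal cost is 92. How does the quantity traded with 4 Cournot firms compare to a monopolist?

Cournot: Q = 18.24; Monopoly: Q = 11.4

Inverting demand: P = 149 − 2.5Q.
With 4 symmetric Cournot firms, each firm's FOC gives 149 − 12.5q = 92, so q = 4.56, Q = 4·4.56 = 18.24, and P = 103.4.
A monopolist chooses Q where MR = MC. MR = 149 − 5Q; setting this equal to 92 gives Q = 11.4 and P = 120.5.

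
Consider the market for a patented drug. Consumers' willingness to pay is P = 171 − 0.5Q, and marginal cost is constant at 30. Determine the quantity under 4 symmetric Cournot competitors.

Cournot with 4 identical firms: the symmetric best-response condition is 171 − 2.5q = 30. Each firm produces q = 56.4, total output Q = 225.6, price P = 58.2.

Q = 225.6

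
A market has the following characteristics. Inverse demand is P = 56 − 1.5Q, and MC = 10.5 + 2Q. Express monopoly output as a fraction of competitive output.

Q_m/Q_c = 0.7

The monopolist equates marginal revenue to marginal cost: 56 − 3Q = 10.5 + 2Q, so Q = 9.1. From demand, P = 42.35.
Under competition P = MC: 56 − 1.5Q = 10.5 + 2Q ⇒ Q = 13, P = 36.5.
Ratio Q_m/Q_c = 9.1/13 = 0.7.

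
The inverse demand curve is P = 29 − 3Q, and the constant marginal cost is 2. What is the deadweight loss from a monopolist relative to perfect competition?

Perfect competition: P = MC = 2, so 29 − 3Q = 2 and Q = 9.
A monopolist chooses Q where MR = MC. MR = 29 − 6Q; setting this equal to 2 gives Q = 4.5 and P = 15.5.
DWL is the triangle between Q = 4.5 and Q = 9: ½·(9 − 4.5)·(15.5 − 2) = 30.375.

DWL = 30.375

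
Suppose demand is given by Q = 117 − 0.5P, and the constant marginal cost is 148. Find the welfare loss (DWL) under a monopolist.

Inverting demand: P = 234 − 2Q.
Under competition P = MC = 148, so Q = (234 − 148)/2 = 43.
The monopolist equates marginal revenue to marginal cost: 234 − 4Q = 148, so Q = 21.5. From demand, P = 191.
DWL is the triangle between Q = 21.5 and Q = 43: ½·(43 − 21.5)·(191 − 148) = 462.25.

DWL = 462.25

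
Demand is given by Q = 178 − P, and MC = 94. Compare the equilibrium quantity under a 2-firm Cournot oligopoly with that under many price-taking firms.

Cournot: Q = 56; Competition: Q = 84

Inverting demand: P = 178 − Q.
With 2 symmetric Cournot firms, each firm's FOC gives 178 − 3q = 94, so q = 28, Q = 2·28 = 56, and P = 122.
Perfect competition: P = MC = 94, so 178 − Q = 94 and Q = 84.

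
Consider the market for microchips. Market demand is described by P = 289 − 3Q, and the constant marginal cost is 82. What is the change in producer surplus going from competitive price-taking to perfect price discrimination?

Under competition P = MC = 82, so Q = (289 − 82)/3 = 69.
PS = (82 − 82)·69 = 0.
A perfectly discriminating monopolist sells every unit with P(Q) ≥ MC(Q), so output equals the competitive quantity Q = 69. Each buyer pays their reservation price, so CS = 0 and the firm captures all surplus.
PS = ½·(289 − 82)·69 = 7141.5.
Change in producer surplus: 7141.5 − 0 = 7141.5.

Producer surplus rises by 7141.5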